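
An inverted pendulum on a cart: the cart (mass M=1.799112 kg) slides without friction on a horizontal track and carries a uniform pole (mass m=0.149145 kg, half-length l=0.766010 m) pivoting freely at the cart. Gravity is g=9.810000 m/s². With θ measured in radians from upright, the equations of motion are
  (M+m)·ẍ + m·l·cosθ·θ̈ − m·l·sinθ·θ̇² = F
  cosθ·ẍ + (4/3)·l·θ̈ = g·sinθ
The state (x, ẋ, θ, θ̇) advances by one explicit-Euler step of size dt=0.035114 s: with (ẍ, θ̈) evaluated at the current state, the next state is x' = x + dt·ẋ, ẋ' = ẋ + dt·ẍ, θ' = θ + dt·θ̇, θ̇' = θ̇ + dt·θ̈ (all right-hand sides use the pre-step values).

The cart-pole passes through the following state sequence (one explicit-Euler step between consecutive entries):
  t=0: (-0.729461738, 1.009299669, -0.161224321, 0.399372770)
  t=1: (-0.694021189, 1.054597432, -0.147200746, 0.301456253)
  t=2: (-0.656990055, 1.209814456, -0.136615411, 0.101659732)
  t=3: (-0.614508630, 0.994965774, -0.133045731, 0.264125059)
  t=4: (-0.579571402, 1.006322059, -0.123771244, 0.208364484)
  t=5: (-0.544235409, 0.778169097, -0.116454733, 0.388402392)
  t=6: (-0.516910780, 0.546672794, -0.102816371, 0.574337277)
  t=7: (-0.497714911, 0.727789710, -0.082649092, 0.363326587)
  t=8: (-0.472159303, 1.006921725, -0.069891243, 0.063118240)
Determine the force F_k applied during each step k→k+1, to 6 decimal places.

F_0 = 2.201767 N
F_1 = 7.970522 N
F_2 = -11.396783 N
F_3 = 0.451328 N
F_4 = -12.076885 N
F_5 = -12.241426 N
F_6 = 9.370000 N
F_7 = 14.515120 N

step 0→1:
  ẍ = (ẋ'−ẋ)/dt = (1.054597432−1.009299669)/0.035114 = 1.290020
  θ̈ = (θ̇'−θ̇)/dt = (0.301456253−0.399372770)/0.035114 = -2.788532
  sinθ=-0.160527, cosθ=0.987031
  F = (M+m)·ẍ + m·l·cosθ·θ̈ − m·l·sinθ·θ̇² = 2.513291 + -0.314449 − -0.002925 = 2.201767
step 1→2:
  ẍ = (ẋ'−ẋ)/dt = (1.209814456−1.054597432)/0.035114 = 4.420374
  θ̈ = (θ̇'−θ̇)/dt = (0.101659732−0.301456253)/0.035114 = -5.689939
  sinθ=-0.146670, cosθ=0.989186
  F = (M+m)·ẍ + m·l·cosθ·θ̈ − m·l·sinθ·θ̇² = 8.612025 + -0.643026 − -0.001523 = 7.970522
step 2→3:
  ẍ = (ẋ'−ẋ)/dt = (0.994965774−1.209814456)/0.035114 = -6.118605
  θ̈ = (θ̇'−θ̇)/dt = (0.264125059−0.101659732)/0.035114 = 4.626796
  sinθ=-0.136191, cosθ=0.990683
  F = (M+m)·ẍ + m·l·cosθ·θ̈ − m·l·sinθ·θ̇² = -11.920614 + 0.523670 − -0.000161 = -11.396783
step 3→4:
  ẍ = (ẋ'−ẋ)/dt = (1.006322059−0.994965774)/0.035114 = 0.323412
  θ̈ = (θ̇'−θ̇)/dt = (0.208364484−0.264125059)/0.035114 = -1.587987
  sinθ=-0.132654, cosθ=0.991162
  F = (M+m)·ẍ + m·l·cosθ·θ̈ − m·l·sinθ·θ̇² = 0.630089 + -0.179819 − -0.001057 = 0.451328
step 4→5:
  ẍ = (ẋ'−ẋ)/dt = (0.778169097−1.006322059)/0.035114 = -6.497493
  θ̈ = (θ̇'−θ̇)/dt = (0.388402392−0.208364484)/0.035114 = 5.127240
  sinθ=-0.123455, cosθ=0.992350
  F = (M+m)·ẍ + m·l·cosθ·θ̈ − m·l·sinθ·θ̇² = -12.658786 + 0.581288 − -0.000612 = -12.076885
step 5→6:
  ẍ = (ẋ'−ẋ)/dt = (0.546672794−0.778169097)/0.035114 = -6.592707
  θ̈ = (θ̇'−θ̇)/dt = (0.574337277−0.388402392)/0.035114 = 5.295178
  sinθ=-0.116192, cosθ=0.993227
  F = (M+m)·ẍ + m·l·cosθ·θ̈ − m·l·sinθ·θ̇² = -12.844287 + 0.600858 − -0.002003 = -12.241426
step 6→7:
  ẍ = (ẋ'−ẋ)/dt = (0.727789710−0.546672794)/0.035114 = 5.157969
  θ̈ = (θ̇'−θ̇)/dt = (0.363326587−0.574337277)/0.035114 = -6.009304
  sinθ=-0.102635, cosθ=0.994719
  F = (M+m)·ẍ + m·l·cosθ·θ̈ − m·l·sinθ·θ̇² = 10.049049 + -0.682917 − -0.003868 = 9.370000
step 7→8:
  ẍ = (ẋ'−ẋ)/dt = (1.006921725−0.727789710)/0.035114 = 7.949308
  θ̈ = (θ̇'−θ̇)/dt = (0.063118240−0.363326587)/0.035114 = -8.549534
  sinθ=-0.082555, cosθ=0.996587
  F = (M+m)·ẍ + m·l·cosθ·θ̈ − m·l·sinθ·θ̇² = 15.487296 + -0.973421 − -0.001245 = 14.515120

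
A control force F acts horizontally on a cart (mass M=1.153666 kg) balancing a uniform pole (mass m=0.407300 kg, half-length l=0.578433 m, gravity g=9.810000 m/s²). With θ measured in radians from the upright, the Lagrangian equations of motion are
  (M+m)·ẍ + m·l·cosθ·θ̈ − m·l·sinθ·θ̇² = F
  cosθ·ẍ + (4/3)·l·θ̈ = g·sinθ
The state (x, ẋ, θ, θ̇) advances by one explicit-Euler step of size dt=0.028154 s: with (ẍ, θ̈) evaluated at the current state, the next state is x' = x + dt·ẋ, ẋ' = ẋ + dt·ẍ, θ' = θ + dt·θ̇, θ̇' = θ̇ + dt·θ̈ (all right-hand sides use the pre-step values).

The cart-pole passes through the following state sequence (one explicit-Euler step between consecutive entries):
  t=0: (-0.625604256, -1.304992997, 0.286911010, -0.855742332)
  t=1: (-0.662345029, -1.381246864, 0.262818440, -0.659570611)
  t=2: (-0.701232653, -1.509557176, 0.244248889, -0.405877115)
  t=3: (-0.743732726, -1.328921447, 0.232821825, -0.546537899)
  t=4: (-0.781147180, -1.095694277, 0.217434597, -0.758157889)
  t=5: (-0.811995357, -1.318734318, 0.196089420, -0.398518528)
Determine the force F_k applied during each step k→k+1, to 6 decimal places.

step 0→1:
  ẍ = (ẋ'−ẋ)/dt = (-1.381246864−-1.304992997)/0.028154 = -2.708456
  θ̈ = (θ̇'−θ̇)/dt = (-0.659570611−-0.855742332)/0.028154 = 6.967810
  sinθ=0.282991, cosθ=0.959123
  F = (M+m)·ẍ + m·l·cosθ·θ̈ − m·l·sinθ·θ̇² = -4.227808 + 1.574483 − 0.048823 = -2.702148
step 1→2:
  ẍ = (ẋ'−ẋ)/dt = (-1.509557176−-1.381246864)/0.028154 = -4.557445
  θ̈ = (θ̇'−θ̇)/dt = (-0.405877115−-0.659570611)/0.028154 = 9.010922
  sinθ=0.259803, cosθ=0.965662
  F = (M+m)·ẍ + m·l·cosθ·θ̈ − m·l·sinθ·θ̇² = -7.114017 + 2.050037 − 0.026628 = -5.090608
step 2→3:
  ẍ = (ẋ'−ẋ)/dt = (-1.328921447−-1.509557176)/0.028154 = 6.415988
  θ̈ = (θ̇'−θ̇)/dt = (-0.546537899−-0.405877115)/0.028154 = -4.996121
  sinθ=0.241828, cosθ=0.970319
  F = (M+m)·ẍ + m·l·cosθ·θ̈ − m·l·sinθ·θ̇² = 10.015139 + -1.142129 − 0.009386 = 8.863625
step 3→4:
  ẍ = (ẋ'−ẋ)/dt = (-1.095694277−-1.328921447)/0.028154 = 8.283980
  θ̈ = (θ̇'−θ̇)/dt = (-0.758157889−-0.546537899)/0.028154 = -7.516516
  sinθ=0.230724, cosθ=0.973019
  F = (M+m)·ẍ + m·l·cosθ·θ̈ − m·l·sinθ·θ̇² = 12.931011 + -1.723080 − 0.016237 = 11.191694
step 4→5:
  ẍ = (ẋ'−ẋ)/dt = (-1.318734318−-1.095694277)/0.028154 = -7.922144
  θ̈ = (θ̇'−θ̇)/dt = (-0.398518528−-0.758157889)/0.028154 = 12.774006
  sinθ=0.215725, cosθ=0.976454
  F = (M+m)·ẍ + m·l·cosθ·θ̈ − m·l·sinθ·θ̇² = -12.366197 + 2.938640 − 0.029214 = -9.456771

F_0 = -2.702148 N
F_1 = -5.090608 N
F_2 = 8.863625 N
F_3 = 11.191694 N
F_4 = -9.456771 N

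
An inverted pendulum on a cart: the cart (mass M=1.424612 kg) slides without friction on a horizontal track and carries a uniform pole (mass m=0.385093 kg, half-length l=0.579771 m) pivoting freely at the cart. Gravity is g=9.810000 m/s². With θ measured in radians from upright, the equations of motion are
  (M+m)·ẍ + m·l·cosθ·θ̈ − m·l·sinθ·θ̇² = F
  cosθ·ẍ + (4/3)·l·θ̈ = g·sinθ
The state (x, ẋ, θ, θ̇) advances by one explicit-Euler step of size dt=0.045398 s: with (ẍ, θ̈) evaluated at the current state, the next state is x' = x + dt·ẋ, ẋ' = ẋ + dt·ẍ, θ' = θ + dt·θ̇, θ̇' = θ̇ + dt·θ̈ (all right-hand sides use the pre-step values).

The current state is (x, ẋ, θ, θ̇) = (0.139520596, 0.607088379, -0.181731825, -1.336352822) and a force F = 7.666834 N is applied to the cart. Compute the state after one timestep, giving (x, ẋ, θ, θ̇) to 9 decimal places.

sinθ=-0.180733149, cosθ=0.983532170
temp = (F + m·l·θ̇²·sinθ)/(M+m) = (7.666834 + -0.072061318)/1.809705 = 4.196690998
θ̈ = (g·sinθ − cosθ·temp)/(l·(4/3 − m·cos²θ/(M+m))) = -9.026609437
ẍ = temp − m·l·θ̈·cosθ/(M+m) = 5.291977026
Euler: x'=0.139520596+0.045398·0.607088379=0.167081194, ẋ'=0.607088379+0.045398·5.291977026=0.847333552
       θ'=-0.181731825+0.045398·-1.336352822=-0.242399570, θ̇'=-1.336352822+0.045398·-9.026609437=-1.746142837

(0.167081194, 0.847333552, -0.242399570, -1.746142837)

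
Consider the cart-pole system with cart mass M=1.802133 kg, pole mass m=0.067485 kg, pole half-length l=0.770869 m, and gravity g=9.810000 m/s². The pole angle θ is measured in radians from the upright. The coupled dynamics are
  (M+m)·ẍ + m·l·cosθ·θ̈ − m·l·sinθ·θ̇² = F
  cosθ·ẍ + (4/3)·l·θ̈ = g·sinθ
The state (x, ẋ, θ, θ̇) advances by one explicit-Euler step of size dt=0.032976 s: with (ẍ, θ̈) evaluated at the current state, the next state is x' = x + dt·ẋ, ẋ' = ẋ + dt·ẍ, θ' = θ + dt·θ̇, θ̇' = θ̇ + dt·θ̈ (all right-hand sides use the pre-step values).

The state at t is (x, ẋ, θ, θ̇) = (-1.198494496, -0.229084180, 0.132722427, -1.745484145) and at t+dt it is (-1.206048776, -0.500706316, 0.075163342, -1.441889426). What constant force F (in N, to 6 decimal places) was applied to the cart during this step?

ẍ = (ẋ'−ẋ)/dt = (-0.500706316−-0.229084180)/0.032976 = -8.236964
θ̈ = (θ̇'−θ̇)/dt = (-1.441889426−-1.745484145)/0.032976 = 9.206536
sinθ=0.132333, cosθ=0.991205
F = (M+m)·ẍ + m·l·cosθ·θ̈ − m·l·sinθ·θ̇² = -15.399977 + 0.474731 − 0.020974 = -14.946220

F = -14.946220 N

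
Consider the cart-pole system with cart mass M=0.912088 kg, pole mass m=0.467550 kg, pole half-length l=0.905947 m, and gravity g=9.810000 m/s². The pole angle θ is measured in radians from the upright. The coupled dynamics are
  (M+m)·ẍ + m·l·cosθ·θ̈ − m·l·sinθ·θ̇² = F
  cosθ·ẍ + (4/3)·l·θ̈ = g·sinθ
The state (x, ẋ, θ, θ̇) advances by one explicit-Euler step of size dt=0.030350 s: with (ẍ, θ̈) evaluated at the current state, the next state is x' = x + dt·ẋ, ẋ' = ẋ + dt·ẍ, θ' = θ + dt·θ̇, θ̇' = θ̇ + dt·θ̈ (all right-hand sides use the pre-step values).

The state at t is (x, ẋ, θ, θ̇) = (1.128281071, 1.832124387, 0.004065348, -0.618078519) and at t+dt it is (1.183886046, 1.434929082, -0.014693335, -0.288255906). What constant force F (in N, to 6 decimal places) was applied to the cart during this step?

ẍ = (ẋ'−ẋ)/dt = (1.434929082−1.832124387)/0.030350 = -13.087160
θ̈ = (θ̇'−θ̇)/dt = (-0.288255906−-0.618078519)/0.030350 = 10.867302
sinθ=0.004065, cosθ=0.999992
F = (M+m)·ẍ + m·l·cosθ·θ̈ − m·l·sinθ·θ̇² = -18.055543 + 4.603085 − 0.000658 = -13.453116

F = -13.453116 N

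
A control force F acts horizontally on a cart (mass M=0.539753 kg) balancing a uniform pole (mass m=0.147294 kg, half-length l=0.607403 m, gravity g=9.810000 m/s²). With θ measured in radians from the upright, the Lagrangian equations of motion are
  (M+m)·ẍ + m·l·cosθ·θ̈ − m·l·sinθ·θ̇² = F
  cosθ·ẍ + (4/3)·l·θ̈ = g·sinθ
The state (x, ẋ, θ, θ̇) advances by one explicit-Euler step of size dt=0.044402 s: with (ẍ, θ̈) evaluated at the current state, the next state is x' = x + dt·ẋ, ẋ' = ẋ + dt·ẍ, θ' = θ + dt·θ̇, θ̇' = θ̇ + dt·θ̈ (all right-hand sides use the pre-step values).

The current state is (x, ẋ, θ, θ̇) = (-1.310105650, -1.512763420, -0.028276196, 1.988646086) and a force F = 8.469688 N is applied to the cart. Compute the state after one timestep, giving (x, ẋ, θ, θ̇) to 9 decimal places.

(-1.377275371, -0.859026929, 0.060023668, 1.166551649)

sinθ=-0.028272428, cosθ=0.999600255
temp = (F + m·l·θ̇²·sinθ)/(M+m) = (8.469688 + -0.010003226)/0.687047 = 12.313109254
θ̈ = (g·sinθ − cosθ·temp)/(l·(4/3 − m·cos²θ/(M+m))) = -18.514806472
ẍ = temp − m·l·θ̈·cosθ/(M+m) = 14.723131639
Euler: x'=-1.310105650+0.044402·-1.512763420=-1.377275371, ẋ'=-1.512763420+0.044402·14.723131639=-0.859026929
       θ'=-0.028276196+0.044402·1.988646086=0.060023668, θ̇'=1.988646086+0.044402·-18.514806472=1.166551649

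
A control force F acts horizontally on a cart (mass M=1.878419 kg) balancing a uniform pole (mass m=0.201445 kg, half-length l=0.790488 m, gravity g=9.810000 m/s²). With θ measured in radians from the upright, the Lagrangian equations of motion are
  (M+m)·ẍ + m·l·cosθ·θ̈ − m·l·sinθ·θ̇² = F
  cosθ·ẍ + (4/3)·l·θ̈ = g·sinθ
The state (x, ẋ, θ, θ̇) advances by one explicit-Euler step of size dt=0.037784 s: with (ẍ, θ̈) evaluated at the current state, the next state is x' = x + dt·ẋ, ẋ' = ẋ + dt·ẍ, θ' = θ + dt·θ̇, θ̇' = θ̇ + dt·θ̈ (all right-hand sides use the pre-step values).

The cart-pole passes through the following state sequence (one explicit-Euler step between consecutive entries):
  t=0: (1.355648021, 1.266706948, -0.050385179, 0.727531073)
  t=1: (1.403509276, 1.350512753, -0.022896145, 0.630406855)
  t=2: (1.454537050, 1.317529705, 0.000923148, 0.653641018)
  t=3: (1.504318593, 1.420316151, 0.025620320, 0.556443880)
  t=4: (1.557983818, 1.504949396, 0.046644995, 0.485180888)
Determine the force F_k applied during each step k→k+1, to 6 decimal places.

step 0→1:
  ẍ = (ẋ'−ẋ)/dt = (1.350512753−1.266706948)/0.037784 = 2.218024
  θ̈ = (θ̇'−θ̇)/dt = (0.630406855−0.727531073)/0.037784 = -2.570512
  sinθ=-0.050364, cosθ=0.998731
  F = (M+m)·ẍ + m·l·cosθ·θ̈ − m·l·sinθ·θ̇² = 4.613188 + -0.408808 − -0.004245 = 4.208624
step 1→2:
  ẍ = (ẋ'−ẋ)/dt = (1.317529705−1.350512753)/0.037784 = -0.872937
  θ̈ = (θ̇'−θ̇)/dt = (0.653641018−0.630406855)/0.037784 = 0.614921
  sinθ=-0.022894, cosθ=0.999738
  F = (M+m)·ẍ + m·l·cosθ·θ̈ − m·l·sinθ·θ̇² = -1.815590 + 0.097894 − -0.001449 = -1.716247
step 2→3:
  ẍ = (ẋ'−ẋ)/dt = (1.420316151−1.317529705)/0.037784 = 2.720370
  θ̈ = (θ̇'−θ̇)/dt = (0.556443880−0.653641018)/0.037784 = -2.572442
  sinθ=0.000923, cosθ=1.000000
  F = (M+m)·ẍ + m·l·cosθ·θ̈ − m·l·sinθ·θ̇² = 5.657999 + -0.409635 − 0.000063 = 5.248301
step 3→4:
  ẍ = (ẋ'−ẋ)/dt = (1.504949396−1.420316151)/0.037784 = 2.239923
  θ̈ = (θ̇'−θ̇)/dt = (0.485180888−0.556443880)/0.037784 = -1.886063
  sinθ=0.025618, cosθ=0.999672
  F = (M+m)·ẍ + m·l·cosθ·θ̈ − m·l·sinθ·θ̇² = 4.658735 + -0.300238 − 0.001263 = 4.357234

F_0 = 4.208624 N
F_1 = -1.716247 N
F_2 = 5.248301 N
F_3 = 4.357234 N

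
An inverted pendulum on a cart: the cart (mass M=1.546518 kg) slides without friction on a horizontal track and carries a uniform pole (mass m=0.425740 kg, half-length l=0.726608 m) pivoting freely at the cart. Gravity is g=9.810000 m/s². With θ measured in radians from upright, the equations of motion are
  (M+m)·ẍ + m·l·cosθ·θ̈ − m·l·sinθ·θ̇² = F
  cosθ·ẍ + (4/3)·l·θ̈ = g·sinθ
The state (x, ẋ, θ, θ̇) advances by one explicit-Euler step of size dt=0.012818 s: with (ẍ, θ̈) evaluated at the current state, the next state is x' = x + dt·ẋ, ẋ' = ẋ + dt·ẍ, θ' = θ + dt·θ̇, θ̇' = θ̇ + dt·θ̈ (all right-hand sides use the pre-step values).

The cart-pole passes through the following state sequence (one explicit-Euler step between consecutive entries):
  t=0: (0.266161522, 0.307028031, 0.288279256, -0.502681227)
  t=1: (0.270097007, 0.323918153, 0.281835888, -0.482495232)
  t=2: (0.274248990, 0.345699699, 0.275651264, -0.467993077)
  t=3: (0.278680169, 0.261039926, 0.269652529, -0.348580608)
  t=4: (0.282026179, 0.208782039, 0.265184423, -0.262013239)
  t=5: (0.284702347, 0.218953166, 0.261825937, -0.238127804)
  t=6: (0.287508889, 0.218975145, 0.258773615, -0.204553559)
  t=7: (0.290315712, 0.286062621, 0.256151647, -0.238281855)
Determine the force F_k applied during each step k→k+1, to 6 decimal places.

F_0 = 3.043657 N
F_1 = 3.667599 N
F_2 = -10.271653 N
F_3 = -6.037043 N
F_4 = 2.115722 N
F_5 = 0.781498 N
F_6 = 9.532301 N

step 0→1:
  ẍ = (ẋ'−ẋ)/dt = (0.323918153−0.307028031)/0.012818 = 1.317688
  θ̈ = (θ̇'−θ̇)/dt = (-0.482495232−-0.502681227)/0.012818 = 1.574816
  sinθ=0.284303, cosθ=0.958735
  F = (M+m)·ẍ + m·l·cosθ·θ̈ − m·l·sinθ·θ̇² = 2.598820 + 0.467060 − 0.022223 = 3.043657
step 1→2:
  ẍ = (ẋ'−ẋ)/dt = (0.345699699−0.323918153)/0.012818 = 1.699294
  θ̈ = (θ̇'−θ̇)/dt = (-0.467993077−-0.482495232)/0.012818 = 1.131390
  sinθ=0.278120, cosθ=0.960546
  F = (M+m)·ẍ + m·l·cosθ·θ̈ − m·l·sinθ·θ̇² = 3.351446 + 0.336183 − 0.020029 = 3.667599
step 2→3:
  ẍ = (ẋ'−ẋ)/dt = (0.261039926−0.345699699)/0.012818 = -6.604757
  θ̈ = (θ̇'−θ̇)/dt = (-0.348580608−-0.467993077)/0.012818 = 9.315999
  sinθ=0.272174, cosθ=0.962248
  F = (M+m)·ẍ + m·l·cosθ·θ̈ − m·l·sinθ·θ̇² = -13.026284 + 2.773072 − 0.018440 = -10.271653
step 3→4:
  ẍ = (ẋ'−ẋ)/dt = (0.208782039−0.261039926)/0.012818 = -4.076914
  θ̈ = (θ̇'−θ̇)/dt = (-0.262013239−-0.348580608)/0.012818 = 6.753579
  sinθ=0.266397, cosθ=0.963864
  F = (M+m)·ẍ + m·l·cosθ·θ̈ − m·l·sinθ·θ̇² = -8.040727 + 2.013697 − 0.010013 = -6.037043
step 4→5:
  ẍ = (ẋ'−ẋ)/dt = (0.218953166−0.208782039)/0.012818 = 0.793503
  θ̈ = (θ̇'−θ̇)/dt = (-0.238127804−-0.262013239)/0.012818 = 1.863429
  sinθ=0.262087, cosθ=0.965044
  F = (M+m)·ẍ + m·l·cosθ·θ̈ − m·l·sinθ·θ̇² = 1.564993 + 0.556294 − 0.005566 = 2.115722
step 5→6:
  ẍ = (ẋ'−ẋ)/dt = (0.218975145−0.218953166)/0.012818 = 0.001715
  θ̈ = (θ̇'−θ̇)/dt = (-0.204553559−-0.238127804)/0.012818 = 2.619305
  sinθ=0.258845, cosθ=0.965919
  F = (M+m)·ẍ + m·l·cosθ·θ̈ − m·l·sinθ·θ̇² = 0.003382 + 0.782657 − 0.004541 = 0.781498
step 6→7:
  ẍ = (ẋ'−ẋ)/dt = (0.286062621−0.218975145)/0.012818 = 5.233849
  θ̈ = (θ̇'−θ̇)/dt = (-0.238281855−-0.204553559)/0.012818 = -2.631323
  sinθ=0.255895, cosθ=0.966705
  F = (M+m)·ẍ + m·l·cosθ·θ̈ − m·l·sinθ·θ̇² = 10.322501 + -0.786887 − 0.003312 = 9.532301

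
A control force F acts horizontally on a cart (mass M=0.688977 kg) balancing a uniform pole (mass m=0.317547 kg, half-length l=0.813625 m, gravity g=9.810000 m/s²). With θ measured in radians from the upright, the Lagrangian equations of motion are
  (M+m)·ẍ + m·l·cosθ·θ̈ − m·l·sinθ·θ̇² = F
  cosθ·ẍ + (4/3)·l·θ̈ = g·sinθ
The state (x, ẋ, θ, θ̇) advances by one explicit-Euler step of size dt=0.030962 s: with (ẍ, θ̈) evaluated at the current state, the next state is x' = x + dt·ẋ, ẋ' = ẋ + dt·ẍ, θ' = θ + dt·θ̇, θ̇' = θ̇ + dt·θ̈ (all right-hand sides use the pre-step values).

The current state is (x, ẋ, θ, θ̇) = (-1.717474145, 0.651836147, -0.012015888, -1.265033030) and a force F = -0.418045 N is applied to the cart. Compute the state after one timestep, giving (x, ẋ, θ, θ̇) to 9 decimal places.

(-1.697291994, 0.635922255, -0.051183841, -1.253728843)

sinθ=-0.012015599, cosθ=0.999927810
temp = (F + m·l·θ̇²·sinθ)/(M+m) = (-0.418045 + -0.004967998)/1.006524 = -0.420271149
θ̈ = (g·sinθ − cosθ·temp)/(l·(4/3 − m·cos²θ/(M+m))) = 0.365098737
ẍ = temp − m·l·θ̈·cosθ/(M+m) = -0.513981409
Euler: x'=-1.717474145+0.030962·0.651836147=-1.697291994, ẋ'=0.651836147+0.030962·-0.513981409=0.635922255
       θ'=-0.012015888+0.030962·-1.265033030=-0.051183841, θ̇'=-1.265033030+0.030962·0.365098737=-1.253728843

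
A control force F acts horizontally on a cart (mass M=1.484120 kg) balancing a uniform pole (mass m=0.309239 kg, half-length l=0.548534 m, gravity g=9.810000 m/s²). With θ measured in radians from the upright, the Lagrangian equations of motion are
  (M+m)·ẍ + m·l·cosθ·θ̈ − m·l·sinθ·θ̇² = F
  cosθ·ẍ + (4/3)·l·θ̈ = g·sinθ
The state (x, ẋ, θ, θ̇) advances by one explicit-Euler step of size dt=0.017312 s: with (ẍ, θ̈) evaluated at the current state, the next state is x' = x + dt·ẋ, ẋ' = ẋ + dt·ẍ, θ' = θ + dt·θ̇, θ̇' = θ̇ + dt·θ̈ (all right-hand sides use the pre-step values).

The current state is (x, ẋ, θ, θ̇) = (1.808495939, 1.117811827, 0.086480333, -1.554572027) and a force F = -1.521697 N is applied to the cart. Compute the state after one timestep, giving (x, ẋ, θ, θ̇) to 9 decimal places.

sinθ=0.086372578, cosθ=0.996262906
temp = (F + m·l·θ̇²·sinθ)/(M+m) = (-1.521697 + 0.035407510)/1.793359 = -0.828774099
θ̈ = (g·sinθ − cosθ·temp)/(l·(4/3 − m·cos²θ/(M+m))) = 2.624311296
ẍ = temp − m·l·θ̈·cosθ/(M+m) = -1.076071690
Euler: x'=1.808495939+0.017312·1.117811827=1.827847497, ẋ'=1.117811827+0.017312·-1.076071690=1.099182874
       θ'=0.086480333+0.017312·-1.554572027=0.059567582, θ̇'=-1.554572027+0.017312·2.624311296=-1.509139950

(1.827847497, 1.099182874, 0.059567582, -1.509139950)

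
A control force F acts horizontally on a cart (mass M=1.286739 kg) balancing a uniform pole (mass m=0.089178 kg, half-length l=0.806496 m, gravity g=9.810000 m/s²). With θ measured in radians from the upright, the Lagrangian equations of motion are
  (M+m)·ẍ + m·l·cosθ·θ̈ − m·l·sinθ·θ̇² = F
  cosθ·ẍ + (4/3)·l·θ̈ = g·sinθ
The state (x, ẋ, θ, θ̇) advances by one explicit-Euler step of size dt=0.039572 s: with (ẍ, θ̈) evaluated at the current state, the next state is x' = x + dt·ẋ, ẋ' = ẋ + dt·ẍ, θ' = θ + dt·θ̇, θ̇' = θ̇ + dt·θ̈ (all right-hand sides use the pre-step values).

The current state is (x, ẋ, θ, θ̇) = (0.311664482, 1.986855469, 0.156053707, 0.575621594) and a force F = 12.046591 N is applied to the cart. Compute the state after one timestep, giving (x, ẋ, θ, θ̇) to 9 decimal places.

(0.390288327, 2.347644563, 0.178832205, 0.300291439)

sinθ=0.155421088, cosθ=0.987848311
temp = (F + m·l·θ̇²·sinθ)/(M+m) = (12.046591 + 0.003703770)/1.375917 = 8.758009946
θ̈ = (g·sinθ − cosθ·temp)/(l·(4/3 − m·cos²θ/(M+m))) = -6.957701283
ẍ = temp − m·l·θ̈·cosθ/(M+m) = 9.117282259
Euler: x'=0.311664482+0.039572·1.986855469=0.390288327, ẋ'=1.986855469+0.039572·9.117282259=2.347644563
       θ'=0.156053707+0.039572·0.575621594=0.178832205, θ̇'=0.575621594+0.039572·-6.957701283=0.300291439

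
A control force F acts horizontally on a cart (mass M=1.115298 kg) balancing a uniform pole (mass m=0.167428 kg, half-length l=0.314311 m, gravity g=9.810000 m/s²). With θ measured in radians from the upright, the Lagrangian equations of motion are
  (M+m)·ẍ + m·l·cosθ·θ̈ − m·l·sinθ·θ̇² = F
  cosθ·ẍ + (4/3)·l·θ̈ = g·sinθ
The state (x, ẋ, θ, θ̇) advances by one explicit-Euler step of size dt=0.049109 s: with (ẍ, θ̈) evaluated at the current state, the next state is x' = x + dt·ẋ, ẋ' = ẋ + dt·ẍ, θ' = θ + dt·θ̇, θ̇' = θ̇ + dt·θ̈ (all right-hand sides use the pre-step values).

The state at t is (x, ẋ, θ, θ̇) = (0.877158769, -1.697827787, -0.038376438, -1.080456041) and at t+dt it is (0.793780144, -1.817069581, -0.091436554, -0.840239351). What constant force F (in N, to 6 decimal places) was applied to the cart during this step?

F = -2.855013 N

ẍ = (ẋ'−ẋ)/dt = (-1.817069581−-1.697827787)/0.049109 = -2.428105
θ̈ = (θ̇'−θ̇)/dt = (-0.840239351−-1.080456041)/0.049109 = 4.891500
sinθ=-0.038367, cosθ=0.999264
F = (M+m)·ẍ + m·l·cosθ·θ̈ − m·l·sinθ·θ̇² = -3.114593 + 0.257223 − -0.002357 = -2.855013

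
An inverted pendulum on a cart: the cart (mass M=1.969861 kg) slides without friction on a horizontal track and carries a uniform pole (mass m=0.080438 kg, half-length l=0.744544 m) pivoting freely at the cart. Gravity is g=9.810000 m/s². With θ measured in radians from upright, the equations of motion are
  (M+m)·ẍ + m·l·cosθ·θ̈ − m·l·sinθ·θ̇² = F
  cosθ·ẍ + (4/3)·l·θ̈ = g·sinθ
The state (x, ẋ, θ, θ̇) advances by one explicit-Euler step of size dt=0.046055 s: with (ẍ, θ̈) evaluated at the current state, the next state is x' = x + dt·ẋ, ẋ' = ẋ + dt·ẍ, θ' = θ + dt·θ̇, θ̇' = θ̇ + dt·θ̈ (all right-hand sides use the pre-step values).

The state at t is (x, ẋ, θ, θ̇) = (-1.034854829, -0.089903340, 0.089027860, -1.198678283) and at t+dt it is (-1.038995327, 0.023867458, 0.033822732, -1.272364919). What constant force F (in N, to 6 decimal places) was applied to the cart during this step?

F = 4.961811 N

ẍ = (ẋ'−ẋ)/dt = (0.023867458−-0.089903340)/0.046055 = 2.470325
θ̈ = (θ̇'−θ̇)/dt = (-1.272364919−-1.198678283)/0.046055 = -1.599970
sinθ=0.088910, cosθ=0.996040
F = (M+m)·ẍ + m·l·cosθ·θ̈ − m·l·sinθ·θ̇² = 5.064904 + -0.095442 − 0.007651 = 4.961811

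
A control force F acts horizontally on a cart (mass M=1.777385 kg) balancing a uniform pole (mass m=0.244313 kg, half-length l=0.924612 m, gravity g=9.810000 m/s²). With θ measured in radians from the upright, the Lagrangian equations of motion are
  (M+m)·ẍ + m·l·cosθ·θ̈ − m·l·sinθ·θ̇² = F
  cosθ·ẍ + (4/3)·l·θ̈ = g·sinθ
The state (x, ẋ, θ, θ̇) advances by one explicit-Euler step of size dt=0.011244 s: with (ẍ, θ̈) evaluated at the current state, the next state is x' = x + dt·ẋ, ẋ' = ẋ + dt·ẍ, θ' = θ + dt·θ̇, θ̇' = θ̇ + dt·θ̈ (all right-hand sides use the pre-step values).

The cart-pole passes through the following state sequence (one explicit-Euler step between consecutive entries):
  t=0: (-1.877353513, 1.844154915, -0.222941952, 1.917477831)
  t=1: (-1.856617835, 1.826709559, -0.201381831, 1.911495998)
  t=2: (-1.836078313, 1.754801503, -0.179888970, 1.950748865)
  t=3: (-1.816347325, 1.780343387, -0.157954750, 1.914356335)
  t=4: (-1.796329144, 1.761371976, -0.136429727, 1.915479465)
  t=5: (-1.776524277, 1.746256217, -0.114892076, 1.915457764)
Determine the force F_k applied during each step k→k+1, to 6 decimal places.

step 0→1:
  ẍ = (ẋ'−ẋ)/dt = (1.826709559−1.844154915)/0.011244 = -1.551526
  θ̈ = (θ̇'−θ̇)/dt = (1.911495998−1.917477831)/0.011244 = -0.532002
  sinθ=-0.221100, cosθ=0.975251
  F = (M+m)·ẍ + m·l·cosθ·θ̈ − m·l·sinθ·θ̇² = -3.136717 + -0.117202 − -0.183635 = -3.070284
step 1→2:
  ẍ = (ẋ'−ẋ)/dt = (1.754801503−1.826709559)/0.011244 = -6.395238
  θ̈ = (θ̇'−θ̇)/dt = (1.950748865−1.911495998)/0.011244 = 3.491006
  sinθ=-0.200023, cosθ=0.979791
  F = (M+m)·ẍ + m·l·cosθ·θ̈ − m·l·sinθ·θ̇² = -12.929240 + 0.772663 − -0.165095 = -11.991482
step 2→3:
  ẍ = (ẋ'−ẋ)/dt = (1.780343387−1.754801503)/0.011244 = 2.271601
  θ̈ = (θ̇'−θ̇)/dt = (1.914356335−1.950748865)/0.011244 = -3.236618
  sinθ=-0.178920, cosθ=0.983864
  F = (M+m)·ẍ + m·l·cosθ·θ̈ − m·l·sinθ·θ̇² = 4.592492 + -0.719337 − -0.153804 = 4.026959
step 3→4:
  ẍ = (ẋ'−ẋ)/dt = (1.761371976−1.780343387)/0.011244 = -1.687247
  θ̈ = (θ̇'−θ̇)/dt = (1.915479465−1.914356335)/0.011244 = 0.099887
  sinθ=-0.157299, cosθ=0.987551
  F = (M+m)·ẍ + m·l·cosθ·θ̈ − m·l·sinθ·θ̇² = -3.411105 + 0.022283 − -0.130220 = -3.258602
step 4→5:
  ẍ = (ẋ'−ẋ)/dt = (1.746256217−1.761371976)/0.011244 = -1.344340
  θ̈ = (θ̇'−θ̇)/dt = (1.915457764−1.915479465)/0.011244 = -0.001930
  sinθ=-0.136007, cosθ=0.990708
  F = (M+m)·ẍ + m·l·cosθ·θ̈ − m·l·sinθ·θ̇² = -2.717850 + -0.000432 − -0.112725 = -2.605556

F_0 = -3.070284 N
F_1 = -11.991482 N
F_2 = 4.026959 N
F_3 = -3.258602 N
F_4 = -2.605556 N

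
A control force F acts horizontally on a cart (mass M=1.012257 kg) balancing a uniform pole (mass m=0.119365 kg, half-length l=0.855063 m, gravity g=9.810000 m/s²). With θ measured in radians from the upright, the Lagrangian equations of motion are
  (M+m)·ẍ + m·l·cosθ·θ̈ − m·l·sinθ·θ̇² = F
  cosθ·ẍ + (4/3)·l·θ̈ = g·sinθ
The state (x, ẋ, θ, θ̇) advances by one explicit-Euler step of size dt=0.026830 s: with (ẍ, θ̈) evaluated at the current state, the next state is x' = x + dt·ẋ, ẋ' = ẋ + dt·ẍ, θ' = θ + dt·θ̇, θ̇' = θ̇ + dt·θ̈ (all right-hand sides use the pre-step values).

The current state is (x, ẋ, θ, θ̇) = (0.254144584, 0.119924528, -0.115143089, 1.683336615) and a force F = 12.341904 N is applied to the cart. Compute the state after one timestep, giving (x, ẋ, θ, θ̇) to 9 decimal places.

sinθ=-0.114888831, cosθ=0.993378355
temp = (F + m·l·θ̇²·sinθ)/(M+m) = (12.341904 + -0.033227286)/1.131622 = 10.877021403
θ̈ = (g·sinθ − cosθ·temp)/(l·(4/3 − m·cos²θ/(M+m))) = -11.352173158
ẍ = temp − m·l·θ̈·cosθ/(M+m) = 11.894130256
Euler: x'=0.254144584+0.026830·0.119924528=0.257362159, ẋ'=0.119924528+0.026830·11.894130256=0.439044043
       θ'=-0.115143089+0.026830·1.683336615=-0.069979168, θ̇'=1.683336615+0.026830·-11.352173158=1.378757809

(0.257362159, 0.439044043, -0.069979168, 1.378757809)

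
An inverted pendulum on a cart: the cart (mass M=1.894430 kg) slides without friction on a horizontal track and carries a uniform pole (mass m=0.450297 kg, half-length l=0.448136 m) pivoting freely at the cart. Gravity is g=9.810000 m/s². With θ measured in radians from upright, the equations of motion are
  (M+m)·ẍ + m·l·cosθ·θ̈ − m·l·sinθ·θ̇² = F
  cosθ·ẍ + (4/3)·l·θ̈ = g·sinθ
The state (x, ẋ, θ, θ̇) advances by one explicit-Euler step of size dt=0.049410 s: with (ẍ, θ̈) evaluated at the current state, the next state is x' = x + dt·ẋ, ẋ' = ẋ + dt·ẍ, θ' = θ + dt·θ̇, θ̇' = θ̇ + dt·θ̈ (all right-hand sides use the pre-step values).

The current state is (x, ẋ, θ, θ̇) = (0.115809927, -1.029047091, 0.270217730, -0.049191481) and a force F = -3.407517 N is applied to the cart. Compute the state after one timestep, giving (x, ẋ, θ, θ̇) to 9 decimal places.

sinθ=0.266941272, cosθ=0.963712798
temp = (F + m·l·θ̇²·sinθ)/(M+m) = (-3.407517 + 0.000130348)/2.344727 = -1.453212528
θ̈ = (g·sinθ − cosθ·temp)/(l·(4/3 − m·cos²θ/(M+m))) = 7.765253822
ẍ = temp − m·l·θ̈·cosθ/(M+m) = -2.097262974
Euler: x'=0.115809927+0.049410·-1.029047091=0.064964710, ẋ'=-1.029047091+0.049410·-2.097262974=-1.132672855
       θ'=0.270217730+0.049410·-0.049191481=0.267787179, θ̇'=-0.049191481+0.049410·7.765253822=0.334489710

(0.064964710, -1.132672855, 0.267787179, 0.334489710)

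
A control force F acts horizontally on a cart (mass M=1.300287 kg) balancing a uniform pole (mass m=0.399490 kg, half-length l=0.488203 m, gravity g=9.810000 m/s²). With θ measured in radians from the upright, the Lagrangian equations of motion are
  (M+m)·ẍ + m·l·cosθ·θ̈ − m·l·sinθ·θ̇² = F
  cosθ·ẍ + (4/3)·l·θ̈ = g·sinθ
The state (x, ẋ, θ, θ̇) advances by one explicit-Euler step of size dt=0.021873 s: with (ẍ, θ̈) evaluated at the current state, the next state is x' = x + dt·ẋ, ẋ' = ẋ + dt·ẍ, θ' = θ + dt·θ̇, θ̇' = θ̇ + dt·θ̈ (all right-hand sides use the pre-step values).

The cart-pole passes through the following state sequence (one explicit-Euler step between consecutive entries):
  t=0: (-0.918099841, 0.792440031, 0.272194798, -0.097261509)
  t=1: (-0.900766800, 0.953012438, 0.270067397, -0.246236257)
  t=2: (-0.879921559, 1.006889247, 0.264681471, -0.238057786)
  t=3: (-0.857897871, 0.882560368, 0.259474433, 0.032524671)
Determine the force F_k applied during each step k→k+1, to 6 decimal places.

F_0 = 11.198339 N
F_1 = 4.253957 N
F_2 = -7.335988 N

step 0→1:
  ẍ = (ẋ'−ẋ)/dt = (0.953012438−0.792440031)/0.021873 = 7.341124
  θ̈ = (θ̇'−θ̇)/dt = (-0.246236257−-0.097261509)/0.021873 = -6.810897
  sinθ=0.268846, cosθ=0.963183
  F = (M+m)·ẍ + m·l·cosθ·θ̈ − m·l·sinθ·θ̇² = 12.478274 + -1.279439 − 0.000496 = 11.198339
step 1→2:
  ẍ = (ẋ'−ẋ)/dt = (1.006889247−0.953012438)/0.021873 = 2.463165
  θ̈ = (θ̇'−θ̇)/dt = (-0.238057786−-0.246236257)/0.021873 = 0.373907
  sinθ=0.266796, cosθ=0.963753
  F = (M+m)·ẍ + m·l·cosθ·θ̈ − m·l·sinθ·θ̇² = 4.186831 + 0.070281 − 0.003155 = 4.253957
step 2→3:
  ẍ = (ẋ'−ẋ)/dt = (0.882560368−1.006889247)/0.021873 = -5.684126
  θ̈ = (θ̇'−θ̇)/dt = (0.032524671−-0.238057786)/0.021873 = 12.370615
  sinθ=0.261602, cosθ=0.965176
  F = (M+m)·ẍ + m·l·cosθ·θ̈ − m·l·sinθ·θ̇² = -9.661746 + 2.328649 − 0.002891 = -7.335988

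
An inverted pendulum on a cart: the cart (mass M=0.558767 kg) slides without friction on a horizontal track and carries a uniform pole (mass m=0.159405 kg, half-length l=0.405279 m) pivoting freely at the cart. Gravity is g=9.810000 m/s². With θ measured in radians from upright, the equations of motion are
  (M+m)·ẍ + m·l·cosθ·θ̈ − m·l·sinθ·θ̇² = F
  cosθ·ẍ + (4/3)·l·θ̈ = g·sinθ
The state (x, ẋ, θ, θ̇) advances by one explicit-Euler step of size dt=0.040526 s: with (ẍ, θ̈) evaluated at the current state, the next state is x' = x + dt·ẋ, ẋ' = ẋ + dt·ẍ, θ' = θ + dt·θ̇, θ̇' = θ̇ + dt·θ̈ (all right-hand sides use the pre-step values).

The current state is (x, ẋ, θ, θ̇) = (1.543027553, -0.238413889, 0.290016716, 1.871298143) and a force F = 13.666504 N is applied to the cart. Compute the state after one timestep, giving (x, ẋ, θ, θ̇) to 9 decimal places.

sinθ=0.285968243, cosθ=0.958239095
temp = (F + m·l·θ̇²·sinθ)/(M+m) = (13.666504 + 0.064693377)/0.718172 = 19.119650135
θ̈ = (g·sinθ − cosθ·temp)/(l·(4/3 − m·cos²θ/(M+m))) = -33.894203796
ẍ = temp − m·l·θ̈·cosθ/(M+m) = 22.041291427
Euler: x'=1.543027553+0.040526·-0.238413889=1.533365592, ẋ'=-0.238413889+0.040526·22.041291427=0.654831487
       θ'=0.290016716+0.040526·1.871298143=0.365852945, θ̇'=1.871298143+0.040526·-33.894203796=0.497701640

(1.533365592, 0.654831487, 0.365852945, 0.497701640)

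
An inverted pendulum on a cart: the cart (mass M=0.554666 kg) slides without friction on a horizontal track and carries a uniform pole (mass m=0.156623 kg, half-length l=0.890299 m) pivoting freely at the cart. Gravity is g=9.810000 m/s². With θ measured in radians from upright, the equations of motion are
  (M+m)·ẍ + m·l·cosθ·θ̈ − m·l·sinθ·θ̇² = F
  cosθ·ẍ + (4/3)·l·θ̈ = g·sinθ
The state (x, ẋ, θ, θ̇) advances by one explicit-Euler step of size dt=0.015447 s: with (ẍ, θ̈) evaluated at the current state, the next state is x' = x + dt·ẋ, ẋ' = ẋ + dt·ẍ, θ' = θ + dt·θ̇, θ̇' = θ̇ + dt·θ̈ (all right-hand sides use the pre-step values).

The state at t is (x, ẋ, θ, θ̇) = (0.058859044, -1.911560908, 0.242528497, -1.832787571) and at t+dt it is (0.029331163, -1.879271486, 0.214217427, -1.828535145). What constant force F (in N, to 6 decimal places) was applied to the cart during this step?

F = 1.411607 N

ẍ = (ẋ'−ẋ)/dt = (-1.879271486−-1.911560908)/0.015447 = 2.090336
θ̈ = (θ̇'−θ̇)/dt = (-1.828535145−-1.832787571)/0.015447 = 0.275291
sinθ=0.240158, cosθ=0.970734
F = (M+m)·ẍ + m·l·cosθ·θ̈ − m·l·sinθ·θ̇² = 1.486833 + 0.037264 − 0.112490 = 1.411607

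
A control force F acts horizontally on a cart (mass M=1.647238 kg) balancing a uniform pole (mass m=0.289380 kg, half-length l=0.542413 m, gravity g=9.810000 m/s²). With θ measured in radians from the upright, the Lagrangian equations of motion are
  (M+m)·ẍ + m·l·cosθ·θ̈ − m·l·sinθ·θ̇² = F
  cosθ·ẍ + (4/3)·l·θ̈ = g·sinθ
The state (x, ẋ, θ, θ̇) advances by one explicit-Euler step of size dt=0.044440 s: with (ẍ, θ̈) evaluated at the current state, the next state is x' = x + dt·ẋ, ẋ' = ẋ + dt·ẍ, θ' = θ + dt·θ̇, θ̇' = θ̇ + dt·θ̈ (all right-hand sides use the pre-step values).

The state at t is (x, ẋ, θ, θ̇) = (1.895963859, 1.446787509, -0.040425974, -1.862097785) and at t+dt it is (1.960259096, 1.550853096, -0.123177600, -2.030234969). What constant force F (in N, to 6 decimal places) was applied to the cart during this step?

ẍ = (ẋ'−ẋ)/dt = (1.550853096−1.446787509)/0.044440 = 2.341710
θ̈ = (θ̇'−θ̇)/dt = (-2.030234969−-1.862097785)/0.044440 = -3.783465
sinθ=-0.040415, cosθ=0.999183
F = (M+m)·ẍ + m·l·cosθ·θ̈ − m·l·sinθ·θ̇² = 4.534998 + -0.593381 − -0.021996 = 3.963613

F = 3.963613 N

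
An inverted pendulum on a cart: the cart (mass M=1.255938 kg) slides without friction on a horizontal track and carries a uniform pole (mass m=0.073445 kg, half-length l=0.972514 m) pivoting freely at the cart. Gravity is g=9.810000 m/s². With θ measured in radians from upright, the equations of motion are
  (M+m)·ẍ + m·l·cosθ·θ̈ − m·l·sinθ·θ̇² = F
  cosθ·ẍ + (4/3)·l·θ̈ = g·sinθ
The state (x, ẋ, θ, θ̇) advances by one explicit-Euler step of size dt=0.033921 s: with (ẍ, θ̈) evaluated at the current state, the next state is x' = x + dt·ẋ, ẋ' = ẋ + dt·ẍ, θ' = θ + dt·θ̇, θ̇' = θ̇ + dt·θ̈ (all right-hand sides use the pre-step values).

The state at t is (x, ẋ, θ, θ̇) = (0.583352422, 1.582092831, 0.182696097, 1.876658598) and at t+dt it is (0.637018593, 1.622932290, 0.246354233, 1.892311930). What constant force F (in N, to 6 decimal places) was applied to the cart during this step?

F = 1.587231 N

ẍ = (ẋ'−ẋ)/dt = (1.622932290−1.582092831)/0.033921 = 1.203958
θ̈ = (θ̇'−θ̇)/dt = (1.892311930−1.876658598)/0.033921 = 0.461464
sinθ=0.181681, cosθ=0.983357
F = (M+m)·ẍ + m·l·cosθ·θ̈ − m·l·sinθ·θ̇² = 1.600521 + 0.032412 − 0.045702 = 1.587231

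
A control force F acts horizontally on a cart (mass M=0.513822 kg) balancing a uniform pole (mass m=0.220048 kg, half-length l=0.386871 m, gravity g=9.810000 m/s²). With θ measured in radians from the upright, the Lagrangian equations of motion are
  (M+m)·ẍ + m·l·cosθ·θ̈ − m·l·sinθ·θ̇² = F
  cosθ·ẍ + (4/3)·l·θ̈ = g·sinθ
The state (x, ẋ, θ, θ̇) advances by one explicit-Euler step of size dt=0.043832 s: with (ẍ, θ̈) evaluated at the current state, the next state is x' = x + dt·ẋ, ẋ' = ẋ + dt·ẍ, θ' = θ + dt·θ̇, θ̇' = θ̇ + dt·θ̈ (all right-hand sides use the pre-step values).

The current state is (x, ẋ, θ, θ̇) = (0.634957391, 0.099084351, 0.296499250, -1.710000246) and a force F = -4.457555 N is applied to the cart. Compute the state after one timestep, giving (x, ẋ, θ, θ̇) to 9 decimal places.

(0.639300456, -0.264642928, 0.221546519, -0.792080773)

sinθ=0.292174008, cosθ=0.956365175
temp = (F + m·l·θ̇²·sinθ)/(M+m) = (-4.457555 + 0.072730660)/0.733870 = -5.974933354
θ̈ = (g·sinθ − cosθ·temp)/(l·(4/3 − m·cos²θ/(M+m))) = 20.941765670
ẍ = temp − m·l·θ̈·cosθ/(M+m) = -8.298213154
Euler: x'=0.634957391+0.043832·0.099084351=0.639300456, ẋ'=0.099084351+0.043832·-8.298213154=-0.264642928
       θ'=0.296499250+0.043832·-1.710000246=0.221546519, θ̇'=-1.710000246+0.043832·20.941765670=-0.792080773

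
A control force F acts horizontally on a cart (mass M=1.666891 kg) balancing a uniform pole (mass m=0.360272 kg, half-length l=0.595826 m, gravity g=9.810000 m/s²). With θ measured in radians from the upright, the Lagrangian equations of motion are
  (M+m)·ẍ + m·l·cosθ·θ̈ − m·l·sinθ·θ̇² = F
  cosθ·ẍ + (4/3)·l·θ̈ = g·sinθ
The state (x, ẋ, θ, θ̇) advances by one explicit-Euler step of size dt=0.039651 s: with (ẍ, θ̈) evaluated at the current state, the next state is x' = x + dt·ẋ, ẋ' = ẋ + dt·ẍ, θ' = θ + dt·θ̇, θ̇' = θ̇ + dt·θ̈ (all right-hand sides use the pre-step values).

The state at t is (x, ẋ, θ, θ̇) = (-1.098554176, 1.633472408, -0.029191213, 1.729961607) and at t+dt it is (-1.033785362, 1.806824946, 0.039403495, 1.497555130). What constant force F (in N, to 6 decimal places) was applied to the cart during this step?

ẍ = (ẋ'−ẋ)/dt = (1.806824946−1.633472408)/0.039651 = 4.371959
θ̈ = (θ̇'−θ̇)/dt = (1.497555130−1.729961607)/0.039651 = -5.861302
sinθ=-0.029187, cosθ=0.999574
F = (M+m)·ẍ + m·l·cosθ·θ̈ − m·l·sinθ·θ̇² = 8.862673 + -1.257648 − -0.018751 = 7.623776

F = 7.623776 N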